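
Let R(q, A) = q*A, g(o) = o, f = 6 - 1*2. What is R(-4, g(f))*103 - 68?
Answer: -1716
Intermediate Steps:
f = 4 (f = 6 - 2 = 4)
R(q, A) = A*q
R(-4, g(f))*103 - 68 = (4*(-4))*103 - 68 = -16*103 - 68 = -1648 - 68 = -1716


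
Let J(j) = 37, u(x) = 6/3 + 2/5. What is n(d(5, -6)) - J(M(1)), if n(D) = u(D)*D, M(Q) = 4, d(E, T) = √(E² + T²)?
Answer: -37 + 12*√61/5 ≈ -18.255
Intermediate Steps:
u(x) = 12/5 (u(x) = 6*(⅓) + 2*(⅕) = 2 + ⅖ = 12/5)
n(D) = 12*D/5
n(d(5, -6)) - J(M(1)) = 12*√(5² + (-6)²)/5 - 1*37 = 12*√(25 + 36)/5 - 37 = 12*√61/5 - 37 = -37 + 12*√61/5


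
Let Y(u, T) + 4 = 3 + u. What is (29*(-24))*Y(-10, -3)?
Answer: 7656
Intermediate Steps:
Y(u, T) = -1 + u (Y(u, T) = -4 + (3 + u) = -1 + u)
(29*(-24))*Y(-10, -3) = (29*(-24))*(-1 - 10) = -696*(-11) = 7656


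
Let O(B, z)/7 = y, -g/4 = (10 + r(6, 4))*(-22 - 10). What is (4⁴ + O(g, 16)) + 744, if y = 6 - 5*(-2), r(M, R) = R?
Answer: 1112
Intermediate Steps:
g = 1792 (g = -4*(10 + 4)*(-22 - 10) = -56*(-32) = -4*(-448) = 1792)
y = 16 (y = 6 + 10 = 16)
O(B, z) = 112 (O(B, z) = 7*16 = 112)
(4⁴ + O(g, 16)) + 744 = (4⁴ + 112) + 744 = (256 + 112) + 744 = 368 + 744 = 1112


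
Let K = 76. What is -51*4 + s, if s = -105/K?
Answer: -15609/76 ≈ -205.38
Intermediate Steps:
s = -105/76 ≈ -1.3816
-51*4 + s = -51*4 - 105/76 = -204 - 105/76 = -15609/76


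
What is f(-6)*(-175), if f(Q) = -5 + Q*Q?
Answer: -5425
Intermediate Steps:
f(Q) = -5 + Q²
f(-6)*(-175) = (-5 + (-6)²)*(-175) = (-5 + 36)*(-175) = 31*(-175) = -5425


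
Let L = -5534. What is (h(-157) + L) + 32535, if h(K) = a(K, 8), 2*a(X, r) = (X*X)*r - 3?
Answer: 251191/2 ≈ 1.2560e+5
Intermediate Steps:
a(X, r) = -3/2 + r*X**2/2 (a(X, r) = ((X*X)*r - 3)/2 = (X**2*r - 3)/2 = (r*X**2 - 3)/2 = (-3 + r*X**2)/2 = -3/2 + r*X**2/2)
h(K) = -3/2 + 4*K**2 (h(K) = -3/2 + (1/2)*8*K**2 = -3/2 + 4*K**2)
(h(-157) + L) + 32535 = ((-3/2 + 4*(-157)**2) - 5534) + 32535 = ((-3/2 + 4*24649) - 5534) + 32535 = ((-3/2 + 98596) - 5534) + 32535 = (197189/2 - 5534) + 32535 = 186121/2 + 32535 = 251191/2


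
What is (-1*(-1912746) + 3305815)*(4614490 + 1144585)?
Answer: 30054084191075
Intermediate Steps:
(-1*(-1912746) + 3305815)*(4614490 + 1144585) = (1912746 + 3305815)*5759075 = 5218561*5759075 = 30054084191075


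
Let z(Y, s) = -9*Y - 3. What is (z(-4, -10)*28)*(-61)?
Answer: -56364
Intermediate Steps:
z(Y, s) = -3 - 9*Y
(z(-4, -10)*28)*(-61) = ((-3 - 9*(-4))*28)*(-61) = ((-3 + 36)*28)*(-61) = (33*28)*(-61) = 924*(-61) = -56364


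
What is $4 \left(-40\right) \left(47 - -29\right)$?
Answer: $-12160$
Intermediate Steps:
$4 \left(-40\right) \left(47 - -29\right) = - 160 \left(47 + 29\right) = \left(-160\right) 76 = -12160$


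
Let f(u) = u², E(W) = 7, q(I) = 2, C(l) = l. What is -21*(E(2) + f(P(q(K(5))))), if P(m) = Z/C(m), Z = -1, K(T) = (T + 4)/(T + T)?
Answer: -609/4 ≈ -152.25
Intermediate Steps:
K(T) = (4 + T)/(2*T) (K(T) = (4 + T)/((2*T)) = (4 + T)*(1/(2*T)) = (4 + T)/(2*T))
P(m) = -1/m
-21*(E(2) + f(P(q(K(5))))) = -21*(7 + (-1/2)²) = -21*(7 + (-1*½)²) = -21*(7 + (-½)²) = -21*(7 + ¼) = -21*29/4 = -609/4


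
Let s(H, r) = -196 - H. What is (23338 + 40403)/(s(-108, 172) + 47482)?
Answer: 21247/15798 ≈ 1.3449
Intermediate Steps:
(23338 + 40403)/(s(-108, 172) + 47482) = (23338 + 40403)/((-196 - 1*(-108)) + 47482) = 63741/((-196 + 108) + 47482) = 63741/(-88 + 47482) = 63741/47394 = 63741*(1/47394) = 21247/15798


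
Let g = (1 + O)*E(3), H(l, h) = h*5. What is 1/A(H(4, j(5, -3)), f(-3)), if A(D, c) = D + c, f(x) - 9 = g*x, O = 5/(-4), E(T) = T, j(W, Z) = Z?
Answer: -4/15 ≈ -0.26667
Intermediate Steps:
H(l, h) = 5*h
O = -5/4 (O = 5*(-¼) = -5/4 ≈ -1.2500)
g = -¾ (g = (1 - 5/4)*3 = -¼*3 = -¾ ≈ -0.75000)
f(x) = 9 - 3*x/4
1/A(H(4, j(5, -3)), f(-3)) = 1/(5*(-3) + (9 - ¾*(-3))) = 1/(-15 + (9 + 9/4)) = 1/(-15 + 45/4) = 1/(-15/4) = -4/15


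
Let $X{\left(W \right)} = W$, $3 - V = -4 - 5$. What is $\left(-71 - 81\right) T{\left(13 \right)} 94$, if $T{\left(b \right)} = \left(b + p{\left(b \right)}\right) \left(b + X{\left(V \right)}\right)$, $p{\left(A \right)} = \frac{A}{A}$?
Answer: $-5000800$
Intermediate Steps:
$p{\left(A \right)} = 1$
$V = 12$ ($V = 3 - \left(-4 - 5\right) = 3 - -9 = 3 + 9 = 12$)
$T{\left(b \right)} = \left(1 + b\right) \left(12 + b\right)$ ($T{\left(b \right)} = \left(b + 1\right) \left(b + 12\right) = \left(1 + b\right) \left(12 + b\right)$)
$\left(-71 - 81\right) T{\left(13 \right)} 94 = \left(-71 - 81\right) \left(12 + 13^{2} + 13 \cdot 13\right) 94 = \left(-71 - 81\right) \left(12 + 169 + 169\right) 94 = \left(-152\right) 350 \cdot 94 = \left(-53200\right) 94 = -5000800$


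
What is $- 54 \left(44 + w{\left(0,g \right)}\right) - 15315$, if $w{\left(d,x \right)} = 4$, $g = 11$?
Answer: $-17907$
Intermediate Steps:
$- 54 \left(44 + w{\left(0,g \right)}\right) - 15315 = - 54 \left(44 + 4\right) - 15315 = \left(-54\right) 48 - 15315 = -2592 - 15315 = -17907$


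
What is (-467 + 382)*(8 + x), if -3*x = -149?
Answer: -14705/3 ≈ -4901.7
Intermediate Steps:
x = 149/3 (x = -⅓*(-149) = 149/3 ≈ 49.667)
(-467 + 382)*(8 + x) = (-467 + 382)*(8 + 149/3) = -85*173/3 = -14705/3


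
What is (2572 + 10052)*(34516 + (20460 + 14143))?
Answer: 872558256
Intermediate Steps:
(2572 + 10052)*(34516 + (20460 + 14143)) = 12624*(34516 + 34603) = 12624*69119 = 872558256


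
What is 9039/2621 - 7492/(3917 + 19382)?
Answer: 190963129/61066679 ≈ 3.1271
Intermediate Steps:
9039/2621 - 7492/(3917 + 19382) = 9039*(1/2621) - 7492/23299 = 9039/2621 - 7492*1/23299 = 9039/2621 - 7492/23299 = 190963129/61066679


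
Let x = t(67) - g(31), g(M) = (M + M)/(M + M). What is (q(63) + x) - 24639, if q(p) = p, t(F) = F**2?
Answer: -20088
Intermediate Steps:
g(M) = 1 (g(M) = (2*M)/((2*M)) = (2*M)*(1/(2*M)) = 1)
x = 4488 (x = 67**2 - 1*1 = 4489 - 1 = 4488)
(q(63) + x) - 24639 = (63 + 4488) - 24639 = 4551 - 24639 = -20088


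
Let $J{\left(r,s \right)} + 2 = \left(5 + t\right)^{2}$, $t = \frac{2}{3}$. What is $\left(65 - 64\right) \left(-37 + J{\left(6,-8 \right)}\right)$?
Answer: $- \frac{62}{9} \approx -6.8889$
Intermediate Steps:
$t = \frac{2}{3}$ ($t = 2 \cdot \frac{1}{3} = \frac{2}{3} \approx 0.66667$)
$J{\left(r,s \right)} = \frac{271}{9}$ ($J{\left(r,s \right)} = -2 + \left(5 + \frac{2}{3}\right)^{2} = -2 + \left(\frac{17}{3}\right)^{2} = -2 + \frac{289}{9} = \frac{271}{9}$)
$\left(65 - 64\right) \left(-37 + J{\left(6,-8 \right)}\right) = \left(65 - 64\right) \left(-37 + \frac{271}{9}\right) = \left(65 - 64\right) \left(- \frac{62}{9}\right) = 1 \left(- \frac{62}{9}\right) = - \frac{62}{9}$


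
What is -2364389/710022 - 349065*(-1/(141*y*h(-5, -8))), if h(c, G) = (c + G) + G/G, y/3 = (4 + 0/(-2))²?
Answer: -8145741601/1067873088 ≈ -7.6280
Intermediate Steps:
y = 48 (y = 3*(4 + 0/(-2))² = 3*(4 + 0*(-½))² = 3*(4 + 0)² = 3*4² = 3*16 = 48)
h(c, G) = 1 + G + c (h(c, G) = (G + c) + 1 = 1 + G + c)
-2364389/710022 - 349065*(-1/(141*y*h(-5, -8))) = -2364389/710022 - 349065*(-1/(6768*(1 - 8 - 5))) = -2364389*1/710022 - 349065/((48*(-12))*(-141)) = -2364389/710022 - 349065/((-576*(-141))) = -2364389/710022 - 349065/81216 = -2364389/710022 - 349065*1/81216 = -2364389/710022 - 38785/9024 = -8145741601/1067873088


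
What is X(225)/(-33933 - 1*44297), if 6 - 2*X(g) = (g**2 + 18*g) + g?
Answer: 27447/78230 ≈ 0.35085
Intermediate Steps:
X(g) = 3 - 19*g/2 - g**2/2 (X(g) = 3 - ((g**2 + 18*g) + g)/2 = 3 - (g**2 + 19*g)/2 = 3 + (-19*g/2 - g**2/2) = 3 - 19*g/2 - g**2/2)
X(225)/(-33933 - 1*44297) = (3 - 19/2*225 - 1/2*225**2)/(-33933 - 1*44297) = (3 - 4275/2 - 1/2*50625)/(-33933 - 44297) = (3 - 4275/2 - 50625/2)/(-78230) = -27447*(-1/78230) = 27447/78230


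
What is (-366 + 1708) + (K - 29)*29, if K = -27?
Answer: -282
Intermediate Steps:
(-366 + 1708) + (K - 29)*29 = (-366 + 1708) + (-27 - 29)*29 = 1342 - 56*29 = 1342 - 1624 = -282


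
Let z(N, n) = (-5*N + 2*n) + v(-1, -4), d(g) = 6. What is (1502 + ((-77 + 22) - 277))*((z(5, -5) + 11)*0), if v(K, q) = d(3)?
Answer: 0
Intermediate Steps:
v(K, q) = 6
z(N, n) = 6 - 5*N + 2*n (z(N, n) = (-5*N + 2*n) + 6 = 6 - 5*N + 2*n)
(1502 + ((-77 + 22) - 277))*((z(5, -5) + 11)*0) = (1502 + ((-77 + 22) - 277))*(((6 - 5*5 + 2*(-5)) + 11)*0) = (1502 + (-55 - 277))*(((6 - 25 - 10) + 11)*0) = (1502 - 332)*((-29 + 11)*0) = 1170*(-18*0) = 1170*0 = 0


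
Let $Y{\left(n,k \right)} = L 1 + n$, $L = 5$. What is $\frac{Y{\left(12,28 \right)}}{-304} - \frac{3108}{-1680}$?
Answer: $\frac{2727}{1520} \approx 1.7941$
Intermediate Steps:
$Y{\left(n,k \right)} = 5 + n$ ($Y{\left(n,k \right)} = 5 \cdot 1 + n = 5 + n$)
$\frac{Y{\left(12,28 \right)}}{-304} - \frac{3108}{-1680} = \frac{5 + 12}{-304} - \frac{3108}{-1680} = 17 \left(- \frac{1}{304}\right) - - \frac{37}{20} = - \frac{17}{304} + \frac{37}{20} = \frac{2727}{1520}$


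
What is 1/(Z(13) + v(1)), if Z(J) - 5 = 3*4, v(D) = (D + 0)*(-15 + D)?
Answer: ⅓ ≈ 0.33333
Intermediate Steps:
v(D) = D*(-15 + D)
Z(J) = 17 (Z(J) = 5 + 3*4 = 5 + 12 = 17)
1/(Z(13) + v(1)) = 1/(17 + 1*(-15 + 1)) = 1/(17 + 1*(-14)) = 1/(17 - 14) = 1/3 = ⅓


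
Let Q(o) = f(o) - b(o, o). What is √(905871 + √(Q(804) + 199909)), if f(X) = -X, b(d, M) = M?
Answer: √(905871 + √198301) ≈ 952.01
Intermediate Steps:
Q(o) = -2*o (Q(o) = -o - o = -2*o)
√(905871 + √(Q(804) + 199909)) = √(905871 + √(-2*804 + 199909)) = √(905871 + √(-1608 + 199909)) = √(905871 + √198301)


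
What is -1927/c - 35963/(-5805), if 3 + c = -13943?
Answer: 512726233/80956530 ≈ 6.3334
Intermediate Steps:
c = -13946 (c = -3 - 13943 = -13946)
-1927/c - 35963/(-5805) = -1927/(-13946) - 35963/(-5805) = -1927*(-1/13946) - 35963*(-1/5805) = 1927/13946 + 35963/5805 = 512726233/80956530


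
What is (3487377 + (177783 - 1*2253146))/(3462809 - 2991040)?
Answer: 1412014/471769 ≈ 2.9930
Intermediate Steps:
(3487377 + (177783 - 1*2253146))/(3462809 - 2991040) = (3487377 + (177783 - 2253146))/471769 = (3487377 - 2075363)*(1/471769) = 1412014*(1/471769) = 1412014/471769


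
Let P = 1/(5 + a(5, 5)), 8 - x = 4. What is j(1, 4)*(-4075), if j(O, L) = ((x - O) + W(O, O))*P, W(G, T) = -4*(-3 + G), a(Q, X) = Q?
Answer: -8965/2 ≈ -4482.5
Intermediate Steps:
x = 4 (x = 8 - 1*4 = 8 - 4 = 4)
W(G, T) = 12 - 4*G
P = ⅒ (P = 1/(5 + 5) = 1/10 = ⅒ ≈ 0.10000)
j(O, L) = 8/5 - O/2 (j(O, L) = ((4 - O) + (12 - 4*O))*(⅒) = (16 - 5*O)*(⅒) = 8/5 - O/2)
j(1, 4)*(-4075) = (8/5 - ½*1)*(-4075) = (8/5 - ½)*(-4075) = (11/10)*(-4075) = -8965/2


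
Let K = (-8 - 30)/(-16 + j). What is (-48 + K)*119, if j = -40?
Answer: -22525/4 ≈ -5631.3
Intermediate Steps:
K = 19/28 (K = (-8 - 30)/(-16 - 40) = -38/(-56) = -38*(-1/56) = 19/28 ≈ 0.67857)
(-48 + K)*119 = (-48 + 19/28)*119 = -1325/28*119 = -22525/4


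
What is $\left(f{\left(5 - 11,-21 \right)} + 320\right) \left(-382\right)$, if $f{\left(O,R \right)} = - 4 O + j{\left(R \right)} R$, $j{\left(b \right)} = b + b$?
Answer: $-468332$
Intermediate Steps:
$j{\left(b \right)} = 2 b$
$f{\left(O,R \right)} = - 4 O + 2 R^{2}$ ($f{\left(O,R \right)} = - 4 O + 2 R R = - 4 O + 2 R^{2}$)
$\left(f{\left(5 - 11,-21 \right)} + 320\right) \left(-382\right) = \left(\left(- 4 \left(5 - 11\right) + 2 \left(-21\right)^{2}\right) + 320\right) \left(-382\right) = \left(\left(- 4 \left(5 - 11\right) + 2 \cdot 441\right) + 320\right) \left(-382\right) = \left(\left(\left(-4\right) \left(-6\right) + 882\right) + 320\right) \left(-382\right) = \left(\left(24 + 882\right) + 320\right) \left(-382\right) = \left(906 + 320\right) \left(-382\right) = 1226 \left(-382\right) = -468332$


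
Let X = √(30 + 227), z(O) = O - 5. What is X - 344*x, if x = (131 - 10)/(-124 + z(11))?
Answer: 20812/59 + √257 ≈ 368.78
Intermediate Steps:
z(O) = -5 + O
X = √257 ≈ 16.031
x = -121/118 (x = (131 - 10)/(-124 + (-5 + 11)) = 121/(-124 + 6) = 121/(-118) = 121*(-1/118) = -121/118 ≈ -1.0254)
X - 344*x = √257 - 344*(-121/118) = √257 + 20812/59 = 20812/59 + √257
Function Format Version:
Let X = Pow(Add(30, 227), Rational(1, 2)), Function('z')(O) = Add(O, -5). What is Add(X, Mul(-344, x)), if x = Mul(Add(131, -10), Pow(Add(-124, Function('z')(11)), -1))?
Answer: Add(Rational(20812, 59), Pow(257, Rational(1, 2))) ≈ 368.78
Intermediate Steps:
Function('z')(O) = Add(-5, O)
X = Pow(257, Rational(1, 2)) ≈ 16.031
x = Rational(-121, 118) (x = Mul(Add(131, -10), Pow(Add(-124, Add(-5, 11)), -1)) = Mul(121, Pow(Add(-124, 6), -1)) = Mul(121, Pow(-118, -1)) = Mul(121, Rational(-1, 118)) = Rational(-121, 118) ≈ -1.0254)
Add(X, Mul(-344, x)) = Add(Pow(257, Rational(1, 2)), Mul(-344, Rational(-121, 118))) = Add(Pow(257, Rational(1, 2)), Rational(20812, 59)) = Add(Rational(20812, 59), Pow(257, Rational(1, 2)))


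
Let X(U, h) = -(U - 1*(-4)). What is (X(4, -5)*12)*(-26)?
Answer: 2496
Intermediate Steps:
X(U, h) = -4 - U (X(U, h) = -(U + 4) = -(4 + U) = -4 - U)
(X(4, -5)*12)*(-26) = ((-4 - 1*4)*12)*(-26) = ((-4 - 4)*12)*(-26) = -8*12*(-26) = -96*(-26) = 2496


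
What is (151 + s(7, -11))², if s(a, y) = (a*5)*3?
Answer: 65536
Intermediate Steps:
s(a, y) = 15*a (s(a, y) = (5*a)*3 = 15*a)
(151 + s(7, -11))² = (151 + 15*7)² = (151 + 105)² = 256² = 65536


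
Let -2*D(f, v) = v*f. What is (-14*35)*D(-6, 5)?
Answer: -7350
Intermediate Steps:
D(f, v) = -f*v/2 (D(f, v) = -v*f/2 = -f*v/2)
(-14*35)*D(-6, 5) = (-14*35)*(-½*(-6)*5) = -490*15 = -7350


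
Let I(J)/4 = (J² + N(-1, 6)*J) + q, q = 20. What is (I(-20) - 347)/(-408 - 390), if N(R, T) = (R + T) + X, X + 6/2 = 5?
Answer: -773/798 ≈ -0.96867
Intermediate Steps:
X = 2 (X = -3 + 5 = 2)
N(R, T) = 2 + R + T (N(R, T) = (R + T) + 2 = 2 + R + T)
I(J) = 80 + 4*J² + 28*J (I(J) = 4*((J² + (2 - 1 + 6)*J) + 20) = 4*((J² + 7*J) + 20) = 4*(20 + J² + 7*J) = 80 + 4*J² + 28*J)
(I(-20) - 347)/(-408 - 390) = ((80 + 4*(-20)² + 28*(-20)) - 347)/(-408 - 390) = ((80 + 4*400 - 560) - 347)/(-798) = ((80 + 1600 - 560) - 347)*(-1/798) = (1120 - 347)*(-1/798) = 773*(-1/798) = -773/798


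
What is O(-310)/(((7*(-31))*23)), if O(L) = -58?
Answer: 58/4991 ≈ 0.011621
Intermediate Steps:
O(-310)/(((7*(-31))*23)) = -58/((7*(-31))*23) = -58/((-217*23)) = -58/(-4991) = -58*(-1/4991) = 58/4991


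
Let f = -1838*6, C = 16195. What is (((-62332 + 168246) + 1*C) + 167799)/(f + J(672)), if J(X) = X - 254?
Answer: -144954/5305 ≈ -27.324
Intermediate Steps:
J(X) = -254 + X
f = -11028
(((-62332 + 168246) + 1*C) + 167799)/(f + J(672)) = (((-62332 + 168246) + 1*16195) + 167799)/(-11028 + (-254 + 672)) = ((105914 + 16195) + 167799)/(-11028 + 418) = (122109 + 167799)/(-10610) = 289908*(-1/10610) = -144954/5305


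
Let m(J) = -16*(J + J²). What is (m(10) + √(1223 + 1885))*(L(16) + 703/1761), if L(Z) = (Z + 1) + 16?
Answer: -103516160/1761 + 117632*√777/1761 ≈ -56921.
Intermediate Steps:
m(J) = -16*J - 16*J²
L(Z) = 17 + Z (L(Z) = (1 + Z) + 16 = 17 + Z)
(m(10) + √(1223 + 1885))*(L(16) + 703/1761) = (-16*10*(1 + 10) + √(1223 + 1885))*((17 + 16) + 703/1761) = (-16*10*11 + √3108)*(33 + 703*(1/1761)) = (-1760 + 2*√777)*(33 + 703/1761) = (-1760 + 2*√777)*(58816/1761) = -103516160/1761 + 117632*√777/1761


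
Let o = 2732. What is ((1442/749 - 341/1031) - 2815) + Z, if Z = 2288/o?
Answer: -211917188124/75346511 ≈ -2812.6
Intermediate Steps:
Z = 572/683 (Z = 2288/2732 = 2288*(1/2732) = 572/683 ≈ 0.83748)
((1442/749 - 341/1031) - 2815) + Z = ((1442/749 - 341/1031) - 2815) + 572/683 = ((1442*(1/749) - 341*1/1031) - 2815) + 572/683 = ((206/107 - 341/1031) - 2815) + 572/683 = (175899/110317 - 2815) + 572/683 = -310366456/110317 + 572/683 = -211917188124/75346511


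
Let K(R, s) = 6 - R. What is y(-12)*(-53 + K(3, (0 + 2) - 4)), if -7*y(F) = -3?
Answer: -150/7 ≈ -21.429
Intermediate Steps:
y(F) = 3/7 (y(F) = -⅐*(-3) = 3/7)
y(-12)*(-53 + K(3, (0 + 2) - 4)) = 3*(-53 + (6 - 1*3))/7 = 3*(-53 + (6 - 3))/7 = 3*(-53 + 3)/7 = (3/7)*(-50) = -150/7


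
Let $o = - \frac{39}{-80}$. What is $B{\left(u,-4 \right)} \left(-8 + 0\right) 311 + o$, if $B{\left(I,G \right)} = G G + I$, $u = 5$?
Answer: $- \frac{4179801}{80} \approx -52248.0$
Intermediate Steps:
$B{\left(I,G \right)} = I + G^{2}$ ($B{\left(I,G \right)} = G^{2} + I = I + G^{2}$)
$o = \frac{39}{80}$ ($o = \left(-39\right) \left(- \frac{1}{80}\right) = \frac{39}{80} \approx 0.4875$)
$B{\left(u,-4 \right)} \left(-8 + 0\right) 311 + o = \left(5 + \left(-4\right)^{2}\right) \left(-8 + 0\right) 311 + \frac{39}{80} = \left(5 + 16\right) \left(-8\right) 311 + \frac{39}{80} = 21 \left(-8\right) 311 + \frac{39}{80} = \left(-168\right) 311 + \frac{39}{80} = -52248 + \frac{39}{80} = - \frac{4179801}{80}$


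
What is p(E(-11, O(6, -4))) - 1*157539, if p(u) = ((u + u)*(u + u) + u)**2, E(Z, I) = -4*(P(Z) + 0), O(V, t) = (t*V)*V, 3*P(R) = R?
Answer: 49270717/81 ≈ 6.0828e+5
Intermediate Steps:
P(R) = R/3
O(V, t) = t*V**2 (O(V, t) = (V*t)*V = t*V**2)
E(Z, I) = -4*Z/3 (E(Z, I) = -4*(Z/3 + 0) = -4*Z/3)
p(u) = (u + 4*u**2)**2 (p(u) = ((2*u)*(2*u) + u)**2 = (4*u**2 + u)**2 = (u + 4*u**2)**2)
p(E(-11, O(6, -4))) - 1*157539 = (-4/3*(-11))**2*(1 + 4*(-4/3*(-11)))**2 - 1*157539 = (44/3)**2*(1 + 4*(44/3))**2 - 157539 = 1936*(1 + 176/3)**2/9 - 157539 = 1936*(179/3)**2/9 - 157539 = (1936/9)*(32041/9) - 157539 = 62031376/81 - 157539 = 49270717/81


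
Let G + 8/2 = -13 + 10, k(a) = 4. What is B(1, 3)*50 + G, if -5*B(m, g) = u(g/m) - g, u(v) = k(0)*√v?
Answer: 23 - 40*√3 ≈ -46.282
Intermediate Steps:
u(v) = 4*√v
G = -7 (G = -4 + (-13 + 10) = -4 - 3 = -7)
B(m, g) = -4*√(g/m)/5 + g/5 (B(m, g) = -(4*√(g/m) - g)/5 = -(-g + 4*√(g/m))/5 = -4*√(g/m)/5 + g/5)
B(1, 3)*50 + G = (-4*√3/5 + (⅕)*3)*50 - 7 = (-4*√3/5 + ⅗)*50 - 7 = (⅗ - 4*√3/5)*50 - 7 = (30 - 40*√3) - 7 = 23 - 40*√3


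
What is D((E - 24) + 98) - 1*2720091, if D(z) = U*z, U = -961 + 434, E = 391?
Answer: -2965146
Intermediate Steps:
U = -527
D(z) = -527*z
D((E - 24) + 98) - 1*2720091 = -527*((391 - 24) + 98) - 1*2720091 = -527*(367 + 98) - 2720091 = -527*465 - 2720091 = -245055 - 2720091 = -2965146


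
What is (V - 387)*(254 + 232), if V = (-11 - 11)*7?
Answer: -262926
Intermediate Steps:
V = -154 (V = -22*7 = -154)
(V - 387)*(254 + 232) = (-154 - 387)*(254 + 232) = -541*486 = -262926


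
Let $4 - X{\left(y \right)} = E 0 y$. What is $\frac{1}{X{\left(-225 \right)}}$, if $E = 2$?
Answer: $\frac{1}{4} \approx 0.25$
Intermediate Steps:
$X{\left(y \right)} = 4$ ($X{\left(y \right)} = 4 - 2 \cdot 0 y = 4 - 0 y = 4 - 0 = 4 + 0 = 4$)
$\frac{1}{X{\left(-225 \right)}} = \frac{1}{4}$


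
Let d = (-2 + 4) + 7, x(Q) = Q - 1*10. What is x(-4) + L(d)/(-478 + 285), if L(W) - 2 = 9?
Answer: -2713/193 ≈ -14.057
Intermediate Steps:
x(Q) = -10 + Q (x(Q) = Q - 10 = -10 + Q)
d = 9 (d = 2 + 7 = 9)
L(W) = 11 (L(W) = 2 + 9 = 11)
x(-4) + L(d)/(-478 + 285) = (-10 - 4) + 11/(-478 + 285) = -14 + 11/(-193) = -14 + 11*(-1/193) = -14 - 11/193 = -2713/193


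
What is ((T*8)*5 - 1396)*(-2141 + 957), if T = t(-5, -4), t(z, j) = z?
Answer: 1889664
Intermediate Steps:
T = -5
((T*8)*5 - 1396)*(-2141 + 957) = (-5*8*5 - 1396)*(-2141 + 957) = (-40*5 - 1396)*(-1184) = (-200 - 1396)*(-1184) = -1596*(-1184) = 1889664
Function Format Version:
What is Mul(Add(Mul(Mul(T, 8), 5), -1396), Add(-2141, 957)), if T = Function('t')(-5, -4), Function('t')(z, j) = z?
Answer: 1889664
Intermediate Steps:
T = -5
Mul(Add(Mul(Mul(T, 8), 5), -1396), Add(-2141, 957)) = Mul(Add(Mul(Mul(-5, 8), 5), -1396), Add(-2141, 957)) = Mul(Add(Mul(-40, 5), -1396), -1184) = Mul(Add(-200, -1396), -1184) = Mul(-1596, -1184) = 1889664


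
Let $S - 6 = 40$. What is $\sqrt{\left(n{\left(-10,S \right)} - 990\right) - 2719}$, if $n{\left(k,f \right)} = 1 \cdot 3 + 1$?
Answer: $i \sqrt{3705} \approx 60.869 i$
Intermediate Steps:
$S = 46$ ($S = 6 + 40 = 46$)
$n{\left(k,f \right)} = 4$ ($n{\left(k,f \right)} = 3 + 1 = 4$)
$\sqrt{\left(n{\left(-10,S \right)} - 990\right) - 2719} = \sqrt{\left(4 - 990\right) - 2719} = \sqrt{-986 - 2719} = \sqrt{-3705} = i \sqrt{3705}$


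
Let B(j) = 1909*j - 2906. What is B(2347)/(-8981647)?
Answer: -4477517/8981647 ≈ -0.49852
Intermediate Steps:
B(j) = -2906 + 1909*j
B(2347)/(-8981647) = (-2906 + 1909*2347)/(-8981647) = (-2906 + 4480423)*(-1/8981647) = 4477517*(-1/8981647) = -4477517/8981647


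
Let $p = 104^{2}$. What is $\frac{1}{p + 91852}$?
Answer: $\frac{1}{102668} \approx 9.7401 \cdot 10^{-6}$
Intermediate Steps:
$p = 10816$
$\frac{1}{p + 91852} = \frac{1}{10816 + 91852} = \frac{1}{102668}$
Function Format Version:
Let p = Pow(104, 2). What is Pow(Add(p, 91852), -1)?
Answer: Rational(1, 102668) ≈ 9.7401e-6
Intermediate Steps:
p = 10816
Pow(Add(p, 91852), -1) = Pow(Add(10816, 91852), -1) = Pow(102668, -1) = Rational(1, 102668)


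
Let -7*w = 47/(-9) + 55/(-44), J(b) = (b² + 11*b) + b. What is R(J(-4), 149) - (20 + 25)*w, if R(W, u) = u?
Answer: 3007/28 ≈ 107.39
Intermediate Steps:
J(b) = b² + 12*b
w = 233/252 (w = -(47/(-9) + 55/(-44))/7 = -(47*(-⅑) + 55*(-1/44))/7 = -(-47/9 - 5/4)/7 = -⅐*(-233/36) = 233/252 ≈ 0.92460)
R(J(-4), 149) - (20 + 25)*w = 149 - (20 + 25)*233/252 = 149 - 45*233/252 = 149 - 1*1165/28 = 149 - 1165/28 = 3007/28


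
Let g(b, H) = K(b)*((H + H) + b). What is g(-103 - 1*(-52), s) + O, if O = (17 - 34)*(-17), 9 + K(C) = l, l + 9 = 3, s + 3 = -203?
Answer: 7234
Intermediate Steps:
s = -206 (s = -3 - 203 = -206)
l = -6 (l = -9 + 3 = -6)
K(C) = -15 (K(C) = -9 - 6 = -15)
O = 289 (O = -17*(-17) = 289)
g(b, H) = -30*H - 15*b (g(b, H) = -15*((H + H) + b) = -15*(2*H + b) = -15*(b + 2*H) = -30*H - 15*b)
g(-103 - 1*(-52), s) + O = (-30*(-206) - 15*(-103 - 1*(-52))) + 289 = (6180 - 15*(-103 + 52)) + 289 = (6180 - 15*(-51)) + 289 = (6180 + 765) + 289 = 6945 + 289 = 7234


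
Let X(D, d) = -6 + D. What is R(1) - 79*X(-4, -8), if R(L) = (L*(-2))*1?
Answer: 788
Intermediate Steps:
R(L) = -2*L (R(L) = -2*L*1 = -2*L)
R(1) - 79*X(-4, -8) = -2*1 - 79*(-6 - 4) = -2 - 79*(-10) = -2 + 790 = 788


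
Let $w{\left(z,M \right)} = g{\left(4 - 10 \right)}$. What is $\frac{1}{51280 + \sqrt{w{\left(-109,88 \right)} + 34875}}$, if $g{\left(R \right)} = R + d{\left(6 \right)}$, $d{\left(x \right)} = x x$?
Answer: $\frac{10256}{525920699} - \frac{\sqrt{34905}}{2629603495} \approx 1.943 \cdot 10^{-5}$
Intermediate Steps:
$d{\left(x \right)} = x^{2}$
$g{\left(R \right)} = 36 + R$ ($g{\left(R \right)} = R + 6^{2} = R + 36 = 36 + R$)
$w{\left(z,M \right)} = 30$ ($w{\left(z,M \right)} = 36 + \left(4 - 10\right) = 36 - 6 = 30$)
$\frac{1}{51280 + \sqrt{w{\left(-109,88 \right)} + 34875}} = \frac{1}{51280 + \sqrt{30 + 34875}} = \frac{1}{51280 + \sqrt{34905}}$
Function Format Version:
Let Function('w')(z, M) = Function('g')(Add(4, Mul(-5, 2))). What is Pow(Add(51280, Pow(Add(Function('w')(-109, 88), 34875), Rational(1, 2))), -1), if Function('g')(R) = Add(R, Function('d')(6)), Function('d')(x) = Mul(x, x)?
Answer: Add(Rational(10256, 525920699), Mul(Rational(-1, 2629603495), Pow(34905, Rational(1, 2)))) ≈ 1.9430e-5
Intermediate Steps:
Function('d')(x) = Pow(x, 2)
Function('g')(R) = Add(36, R) (Function('g')(R) = Add(R, Pow(6, 2)) = Add(R, 36) = Add(36, R))
Function('w')(z, M) = 30 (Function('w')(z, M) = Add(36, Add(4, Mul(-5, 2))) = Add(36, Add(4, -10)) = Add(36, -6) = 30)
Pow(Add(51280, Pow(Add(Function('w')(-109, 88), 34875), Rational(1, 2))), -1) = Pow(Add(51280, Pow(Add(30, 34875), Rational(1, 2))), -1) = Pow(Add(51280, Pow(34905, Rational(1, 2))), -1)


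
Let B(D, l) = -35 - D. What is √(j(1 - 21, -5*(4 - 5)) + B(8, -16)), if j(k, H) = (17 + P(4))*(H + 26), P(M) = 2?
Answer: √546 ≈ 23.367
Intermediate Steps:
j(k, H) = 494 + 19*H (j(k, H) = (17 + 2)*(H + 26) = 19*(26 + H) = 494 + 19*H)
√(j(1 - 21, -5*(4 - 5)) + B(8, -16)) = √((494 + 19*(-5*(4 - 5))) + (-35 - 1*8)) = √((494 + 19*(-5*(-1))) + (-35 - 8)) = √((494 + 19*5) - 43) = √((494 + 95) - 43) = √(589 - 43) = √546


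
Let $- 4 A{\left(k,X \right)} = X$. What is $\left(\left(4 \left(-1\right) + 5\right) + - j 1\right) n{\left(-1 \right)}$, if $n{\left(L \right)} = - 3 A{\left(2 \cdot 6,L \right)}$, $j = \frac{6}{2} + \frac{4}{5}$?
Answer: $\frac{21}{10} \approx 2.1$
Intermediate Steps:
$A{\left(k,X \right)} = - \frac{X}{4}$
$j = \frac{19}{5}$ ($j = 6 \cdot \frac{1}{2} + 4 \cdot \frac{1}{5} = 3 + \frac{4}{5} = \frac{19}{5} \approx 3.8$)
$n{\left(L \right)} = \frac{3 L}{4}$ ($n{\left(L \right)} = - 3 \left(- \frac{L}{4}\right) = \frac{3 L}{4}$)
$\left(\left(4 \left(-1\right) + 5\right) + - j 1\right) n{\left(-1 \right)} = \left(\left(4 \left(-1\right) + 5\right) + \left(-1\right) \frac{19}{5} \cdot 1\right) \frac{3}{4} \left(-1\right) = \left(\left(-4 + 5\right) - \frac{19}{5}\right) \left(- \frac{3}{4}\right) = \left(1 - \frac{19}{5}\right) \left(- \frac{3}{4}\right) = \left(- \frac{14}{5}\right) \left(- \frac{3}{4}\right) = \frac{21}{10}$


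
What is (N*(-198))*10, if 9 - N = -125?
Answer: -265320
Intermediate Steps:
N = 134 (N = 9 - 1*(-125) = 9 + 125 = 134)
(N*(-198))*10 = (134*(-198))*10 = -26532*10 = -265320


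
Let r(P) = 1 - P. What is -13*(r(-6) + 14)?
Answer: -273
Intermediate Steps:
-13*(r(-6) + 14) = -13*((1 - 1*(-6)) + 14) = -13*((1 + 6) + 14) = -13*(7 + 14) = -13*21 = -273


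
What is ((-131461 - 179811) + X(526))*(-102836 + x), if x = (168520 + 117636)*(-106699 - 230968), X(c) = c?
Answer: 30026000328782448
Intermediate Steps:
x = -96625438052 (x = 286156*(-337667) = -96625438052)
((-131461 - 179811) + X(526))*(-102836 + x) = ((-131461 - 179811) + 526)*(-102836 - 96625438052) = (-311272 + 526)*(-96625540888) = -310746*(-96625540888) = 30026000328782448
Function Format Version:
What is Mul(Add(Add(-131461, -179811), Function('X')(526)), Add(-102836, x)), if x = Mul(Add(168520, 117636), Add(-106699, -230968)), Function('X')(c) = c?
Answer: 30026000328782448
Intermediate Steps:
x = -96625438052 (x = Mul(286156, -337667) = -96625438052)
Mul(Add(Add(-131461, -179811), Function('X')(526)), Add(-102836, x)) = Mul(Add(Add(-131461, -179811), 526), Add(-102836, -96625438052)) = Mul(Add(-311272, 526), -96625540888) = Mul(-310746, -96625540888) = 30026000328782448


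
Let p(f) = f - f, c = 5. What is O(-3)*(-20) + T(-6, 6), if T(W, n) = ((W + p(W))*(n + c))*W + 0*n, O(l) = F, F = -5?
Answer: 496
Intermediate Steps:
O(l) = -5
p(f) = 0
T(W, n) = W²*(5 + n) (T(W, n) = ((W + 0)*(n + 5))*W + 0*n = (W*(5 + n))*W + 0 = W²*(5 + n) + 0 = W²*(5 + n))
O(-3)*(-20) + T(-6, 6) = -5*(-20) + (-6)²*(5 + 6) = 100 + 36*11 = 100 + 396 = 496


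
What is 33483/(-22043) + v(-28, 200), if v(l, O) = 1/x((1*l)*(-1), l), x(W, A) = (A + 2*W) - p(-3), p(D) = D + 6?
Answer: -815032/551075 ≈ -1.4790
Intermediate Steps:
p(D) = 6 + D
x(W, A) = -3 + A + 2*W (x(W, A) = (A + 2*W) - (6 - 3) = (A + 2*W) - 1*3 = (A + 2*W) - 3 = -3 + A + 2*W)
v(l, O) = 1/(-3 - l) (v(l, O) = 1/(-3 + l + 2*((1*l)*(-1))) = 1/(-3 + l + 2*(l*(-1))) = 1/(-3 + l + 2*(-l)) = 1/(-3 + l - 2*l) = 1/(-3 - l))
33483/(-22043) + v(-28, 200) = 33483/(-22043) + 1/(-3 - 1*(-28)) = 33483*(-1/22043) + 1/(-3 + 28) = -33483/22043 + 1/25 = -815032/551075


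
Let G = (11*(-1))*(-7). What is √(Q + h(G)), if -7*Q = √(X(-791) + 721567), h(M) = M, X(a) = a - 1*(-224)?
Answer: √(3773 - 70*√7210)/7 ≈ 6.656*I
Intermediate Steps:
G = 77 (G = -11*(-7) = 77)
X(a) = 224 + a (X(a) = a + 224 = 224 + a)
Q = -10*√7210/7 (Q = -√((224 - 791) + 721567)/7 = -√(-567 + 721567)/7 = -10*√7210/7 ≈ -121.30)
√(Q + h(G)) = √(-10*√7210/7 + 77) = √(77 - 10*√7210/7)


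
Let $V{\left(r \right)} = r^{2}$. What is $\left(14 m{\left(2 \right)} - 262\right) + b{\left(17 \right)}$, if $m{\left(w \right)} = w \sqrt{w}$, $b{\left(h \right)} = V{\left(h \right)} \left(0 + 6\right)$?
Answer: $1472 + 28 \sqrt{2} \approx 1511.6$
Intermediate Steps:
$b{\left(h \right)} = 6 h^{2}$ ($b{\left(h \right)} = h^{2} \left(0 + 6\right) = h^{2} \cdot 6 = 6 h^{2}$)
$m{\left(w \right)} = w^{\frac{3}{2}}$
$\left(14 m{\left(2 \right)} - 262\right) + b{\left(17 \right)} = \left(14 \cdot 2^{\frac{3}{2}} - 262\right) + 6 \cdot 17^{2} = \left(14 \cdot 2 \sqrt{2} - 262\right) + 6 \cdot 289 = \left(28 \sqrt{2} - 262\right) + 1734 = \left(-262 + 28 \sqrt{2}\right) + 1734 = 1472 + 28 \sqrt{2}$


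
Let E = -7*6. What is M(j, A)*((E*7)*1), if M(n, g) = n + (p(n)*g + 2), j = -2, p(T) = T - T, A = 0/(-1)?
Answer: 0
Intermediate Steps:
A = 0 (A = 0*(-1) = 0)
E = -42
p(T) = 0
M(n, g) = 2 + n (M(n, g) = n + (0*g + 2) = n + (0 + 2) = n + 2 = 2 + n)
M(j, A)*((E*7)*1) = (2 - 2)*(-42*7*1) = 0*(-294*1) = 0*(-294) = 0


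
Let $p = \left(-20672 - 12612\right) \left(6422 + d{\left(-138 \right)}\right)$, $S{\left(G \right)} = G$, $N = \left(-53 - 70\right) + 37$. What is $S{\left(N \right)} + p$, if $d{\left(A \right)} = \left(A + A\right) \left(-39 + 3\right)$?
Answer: $-544459758$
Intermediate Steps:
$d{\left(A \right)} = - 72 A$ ($d{\left(A \right)} = 2 A \left(-36\right) = - 72 A$)
$N = -86$ ($N = -123 + 37 = -86$)
$p = -544459672$ ($p = \left(-20672 - 12612\right) \left(6422 - -9936\right) = - 33284 \left(6422 + 9936\right) = \left(-33284\right) 16358 = -544459672$)
$S{\left(N \right)} + p = -86 - 544459672 = -544459758$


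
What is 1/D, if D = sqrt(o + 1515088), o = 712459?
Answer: sqrt(2227547)/2227547 ≈ 0.00067002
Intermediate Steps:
D = sqrt(2227547) (D = sqrt(712459 + 1515088) = sqrt(2227547) ≈ 1492.5)
1/D = 1/(sqrt(2227547)) = sqrt(2227547)/2227547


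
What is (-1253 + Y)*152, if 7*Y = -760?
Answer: -1448712/7 ≈ -2.0696e+5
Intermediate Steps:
Y = -760/7 (Y = (⅐)*(-760) = -760/7 ≈ -108.57)
(-1253 + Y)*152 = (-1253 - 760/7)*152 = -9531/7*152 = -1448712/7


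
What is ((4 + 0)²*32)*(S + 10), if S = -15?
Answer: -2560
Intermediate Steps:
((4 + 0)²*32)*(S + 10) = ((4 + 0)²*32)*(-15 + 10) = (4²*32)*(-5) = (16*32)*(-5) = 512*(-5) = -2560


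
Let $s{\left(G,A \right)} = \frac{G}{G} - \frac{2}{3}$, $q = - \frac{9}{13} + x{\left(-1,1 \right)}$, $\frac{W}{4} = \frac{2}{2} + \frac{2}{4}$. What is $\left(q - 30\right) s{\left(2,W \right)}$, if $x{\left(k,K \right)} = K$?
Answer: $- \frac{386}{39} \approx -9.8974$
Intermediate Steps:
$W = 6$ ($W = 4 \left(\frac{2}{2} + \frac{2}{4}\right) = 4 \left(2 \cdot \frac{1}{2} + 2 \cdot \frac{1}{4}\right) = 4 \left(1 + \frac{1}{2}\right) = 4 \cdot \frac{3}{2} = 6$)
$q = \frac{4}{13}$ ($q = - \frac{9}{13} + 1 = \frac{4}{13} \approx 0.30769$)
$s{\left(G,A \right)} = \frac{1}{3}$ ($s{\left(G,A \right)} = 1 - \frac{2}{3} = \frac{1}{3}$)
$\left(q - 30\right) s{\left(2,W \right)} = \left(\frac{4}{13} - 30\right) \frac{1}{3} = \left(- \frac{386}{13}\right) \frac{1}{3} = - \frac{386}{39}$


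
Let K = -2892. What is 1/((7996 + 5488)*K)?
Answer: -1/38995728 ≈ -2.5644e-8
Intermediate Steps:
1/((7996 + 5488)*K) = 1/((7996 + 5488)*(-2892)) = -1/2892/13484 = (1/13484)*(-1/2892) = -1/38995728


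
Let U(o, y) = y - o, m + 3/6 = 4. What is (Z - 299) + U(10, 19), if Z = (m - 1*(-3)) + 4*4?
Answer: -535/2 ≈ -267.50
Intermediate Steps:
m = 7/2 (m = -1/2 + 4 = 7/2 ≈ 3.5000)
Z = 45/2 (Z = (7/2 - 1*(-3)) + 4*4 = (7/2 + 3) + 16 = 13/2 + 16 = 45/2 ≈ 22.500)
(Z - 299) + U(10, 19) = (45/2 - 299) + (19 - 1*10) = -553/2 + (19 - 10) = -553/2 + 9 = -535/2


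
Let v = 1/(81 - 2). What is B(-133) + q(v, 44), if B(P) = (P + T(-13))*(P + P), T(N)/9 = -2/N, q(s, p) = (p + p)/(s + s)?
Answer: 500314/13 ≈ 38486.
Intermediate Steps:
v = 1/79 ≈ 0.012658
q(s, p) = p/s (q(s, p) = (2*p)/((2*s)) = (2*p)*(1/(2*s)) = p/s)
T(N) = -18/N (T(N) = 9*(-2/N) = -18/N)
B(P) = 2*P*(18/13 + P) (B(P) = (P - 18/(-13))*(P + P) = (P - 18*(-1/13))*(2*P) = (P + 18/13)*(2*P) = (18/13 + P)*(2*P) = 2*P*(18/13 + P))
B(-133) + q(v, 44) = (2/13)*(-133)*(18 + 13*(-133)) + 44/(1/79) = (2/13)*(-133)*(18 - 1729) + 44*79 = (2/13)*(-133)*(-1711) + 3476 = 455126/13 + 3476 = 500314/13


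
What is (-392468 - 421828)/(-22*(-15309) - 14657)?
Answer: -814296/322141 ≈ -2.5278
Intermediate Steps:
(-392468 - 421828)/(-22*(-15309) - 14657) = -814296/(336798 - 14657) = -814296/322141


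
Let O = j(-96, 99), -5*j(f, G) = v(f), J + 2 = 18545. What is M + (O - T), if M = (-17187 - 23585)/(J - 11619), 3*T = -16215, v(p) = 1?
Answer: 46727579/8655 ≈ 5398.9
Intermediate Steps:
J = 18543 (J = -2 + 18545 = 18543)
j(f, G) = -1/5 (j(f, G) = -1/5*1 = -1/5)
T = -5405 (T = (1/3)*(-16215) = -5405)
O = -1/5 ≈ -0.20000
M = -10193/1731 (M = (-17187 - 23585)/(18543 - 11619) = -40772/6924 = -40772*1/6924 = -10193/1731 ≈ -5.8885)
M + (O - T) = -10193/1731 + (-1/5 - 1*(-5405)) = -10193/1731 + (-1/5 + 5405) = -10193/1731 + 27024/5 = 46727579/8655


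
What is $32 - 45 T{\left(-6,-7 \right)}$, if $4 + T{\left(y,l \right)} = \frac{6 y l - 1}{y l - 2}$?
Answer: $- \frac{563}{8} \approx -70.375$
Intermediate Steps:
$T{\left(y,l \right)} = -4 + \frac{-1 + 6 l y}{-2 + l y}$ ($T{\left(y,l \right)} = -4 + \frac{6 y l - 1}{y l - 2} = -4 + \frac{6 l y - 1}{l y - 2} = -4 + \frac{-1 + 6 l y}{-2 + l y}$)
$32 - 45 T{\left(-6,-7 \right)} = 32 - 45 \frac{7 + 2 \left(-7\right) \left(-6\right)}{-2 - -42} = 32 - 45 \frac{7 + 84}{-2 + 42} = 32 - 45 \cdot \frac{1}{40} \cdot 91 = 32 - \frac{819}{8} = - \frac{563}{8}$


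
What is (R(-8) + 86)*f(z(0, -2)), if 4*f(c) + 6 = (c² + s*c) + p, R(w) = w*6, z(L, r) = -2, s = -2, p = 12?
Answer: 133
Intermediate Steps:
R(w) = 6*w
f(c) = 3/2 - c/2 + c²/4 (f(c) = -3/2 + ((c² - 2*c) + 12)/4 = -3/2 + (12 + c² - 2*c)/4 = -3/2 + (3 - c/2 + c²/4) = 3/2 - c/2 + c²/4)
(R(-8) + 86)*f(z(0, -2)) = (6*(-8) + 86)*(3/2 - ½*(-2) + (¼)*(-2)²) = (-48 + 86)*(3/2 + 1 + (¼)*4) = 38*(3/2 + 1 + 1) = 38*(7/2) = 133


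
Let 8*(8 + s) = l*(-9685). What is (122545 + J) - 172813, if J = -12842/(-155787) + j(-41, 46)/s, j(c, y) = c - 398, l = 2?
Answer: -8454934361454/168198031 ≈ -50268.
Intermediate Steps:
j(c, y) = -398 + c
s = -9717/4 (s = -8 + (2*(-9685))/8 = -8 + (1/8)*(-19370) = -8 - 9685/4 = -9717/4 ≈ -2429.3)
J = 44260854/168198031 (J = -12842/(-155787) + (-398 - 41)/(-9717/4) = -12842*(-1/155787) - 439*(-4/9717) = 12842/155787 + 1756/9717 = 44260854/168198031 ≈ 0.26315)
(122545 + J) - 172813 = (122545 + 44260854/168198031) - 172813 = 20611871969749/168198031 - 172813 = -8454934361454/168198031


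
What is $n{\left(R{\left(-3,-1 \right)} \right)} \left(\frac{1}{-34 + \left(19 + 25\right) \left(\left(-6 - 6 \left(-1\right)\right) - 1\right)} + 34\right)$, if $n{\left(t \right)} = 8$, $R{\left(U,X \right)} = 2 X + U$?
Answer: $\frac{10604}{39} \approx 271.9$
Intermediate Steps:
$R{\left(U,X \right)} = U + 2 X$
$n{\left(R{\left(-3,-1 \right)} \right)} \left(\frac{1}{-34 + \left(19 + 25\right) \left(\left(-6 - 6 \left(-1\right)\right) - 1\right)} + 34\right) = 8 \left(\frac{1}{-34 + \left(19 + 25\right) \left(\left(-6 - 6 \left(-1\right)\right) - 1\right)} + 34\right) = 8 \left(\frac{1}{-34 + 44 \left(\left(-6 - -6\right) - 1\right)} + 34\right) = 8 \left(\frac{1}{-34 + 44 \left(\left(-6 + 6\right) - 1\right)} + 34\right) = 8 \left(\frac{1}{-34 + 44 \left(0 - 1\right)} + 34\right) = 8 \left(\frac{1}{-34 + 44 \left(-1\right)} + 34\right) = 8 \left(\frac{1}{-34 - 44} + 34\right) = 8 \left(\frac{1}{-78} + 34\right) = 8 \left(- \frac{1}{78} + 34\right) = 8 \cdot \frac{2651}{78} = \frac{10604}{39}$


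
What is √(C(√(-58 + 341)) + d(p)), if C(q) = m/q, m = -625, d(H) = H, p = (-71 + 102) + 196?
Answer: √(18180203 - 176875*√283)/283 ≈ 13.779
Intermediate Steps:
p = 227 (p = 31 + 196 = 227)
C(q) = -625/q
√(C(√(-58 + 341)) + d(p)) = √(-625/√(-58 + 341) + 227) = √(-625*√283/283 + 227) = √(227 - 625*√283/283)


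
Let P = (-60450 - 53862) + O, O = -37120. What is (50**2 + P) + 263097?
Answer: 114165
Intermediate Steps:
P = -151432 (P = (-60450 - 53862) - 37120 = -114312 - 37120 = -151432)
(50**2 + P) + 263097 = (50**2 - 151432) + 263097 = (2500 - 151432) + 263097 = -148932 + 263097 = 114165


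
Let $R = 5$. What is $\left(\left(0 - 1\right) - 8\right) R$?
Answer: $-45$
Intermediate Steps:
$\left(\left(0 - 1\right) - 8\right) R = \left(\left(0 - 1\right) - 8\right) 5 = \left(-1 - 8\right) 5 = \left(-9\right) 5 = -45$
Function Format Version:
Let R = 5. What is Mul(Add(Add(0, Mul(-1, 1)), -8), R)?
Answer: -45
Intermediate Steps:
Mul(Add(Add(0, Mul(-1, 1)), -8), R) = Mul(Add(Add(0, Mul(-1, 1)), -8), 5) = Mul(Add(Add(0, -1), -8), 5) = Mul(Add(-1, -8), 5) = Mul(-9, 5) = -45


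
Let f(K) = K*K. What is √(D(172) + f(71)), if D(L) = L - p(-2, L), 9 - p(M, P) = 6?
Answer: √5210 ≈ 72.180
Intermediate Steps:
f(K) = K²
p(M, P) = 3 (p(M, P) = 9 - 1*6 = 9 - 6 = 3)
D(L) = -3 + L (D(L) = L - 1*3 = L - 3 = -3 + L)
√(D(172) + f(71)) = √((-3 + 172) + 71²) = √(169 + 5041) = √5210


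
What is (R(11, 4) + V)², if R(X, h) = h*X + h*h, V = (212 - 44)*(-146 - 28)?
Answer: 851005584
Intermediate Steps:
V = -29232 (V = 168*(-174) = -29232)
R(X, h) = h² + X*h (R(X, h) = X*h + h² = h² + X*h)
(R(11, 4) + V)² = (4*(11 + 4) - 29232)² = (4*15 - 29232)² = (60 - 29232)² = (-29172)² = 851005584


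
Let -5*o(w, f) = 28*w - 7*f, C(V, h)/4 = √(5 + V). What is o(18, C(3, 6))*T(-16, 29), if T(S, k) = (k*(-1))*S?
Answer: -233856/5 + 25984*√2/5 ≈ -39422.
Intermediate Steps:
C(V, h) = 4*√(5 + V)
T(S, k) = -S*k (T(S, k) = (-k)*S = -S*k)
o(w, f) = -28*w/5 + 7*f/5 (o(w, f) = -(28*w - 7*f)/5 = -(-7*f + 28*w)/5 = -28*w/5 + 7*f/5)
o(18, C(3, 6))*T(-16, 29) = (-28/5*18 + 7*(4*√(5 + 3))/5)*(-1*(-16)*29) = (-504/5 + 7*(4*√8)/5)*464 = (-504/5 + 7*(4*(2*√2))/5)*464 = (-504/5 + 7*(8*√2)/5)*464 = (-504/5 + 56*√2/5)*464 = -233856/5 + 25984*√2/5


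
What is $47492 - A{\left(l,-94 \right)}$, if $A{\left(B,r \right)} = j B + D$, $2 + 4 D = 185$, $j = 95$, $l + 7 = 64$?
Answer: $\frac{168125}{4} \approx 42031.0$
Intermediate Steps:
$l = 57$ ($l = -7 + 64 = 57$)
$D = \frac{183}{4}$ ($D = - \frac{1}{2} + \frac{1}{4} \cdot 185 = - \frac{1}{2} + \frac{185}{4} = \frac{183}{4} \approx 45.75$)
$A{\left(B,r \right)} = \frac{183}{4} + 95 B$ ($A{\left(B,r \right)} = 95 B + \frac{183}{4} = \frac{183}{4} + 95 B$)
$47492 - A{\left(l,-94 \right)} = 47492 - \left(\frac{183}{4} + 95 \cdot 57\right) = 47492 - \left(\frac{183}{4} + 5415\right) = 47492 - \frac{21843}{4} = \frac{168125}{4}$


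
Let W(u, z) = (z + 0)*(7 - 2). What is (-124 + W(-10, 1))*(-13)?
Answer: 1547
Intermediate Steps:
W(u, z) = 5*z (W(u, z) = z*5 = 5*z)
(-124 + W(-10, 1))*(-13) = (-124 + 5*1)*(-13) = (-124 + 5)*(-13) = -119*(-13) = 1547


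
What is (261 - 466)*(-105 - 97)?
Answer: 41410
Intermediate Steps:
(261 - 466)*(-105 - 97) = -205*(-202) = 41410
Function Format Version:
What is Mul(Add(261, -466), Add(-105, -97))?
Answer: 41410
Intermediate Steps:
Mul(Add(261, -466), Add(-105, -97)) = Mul(-205, -202) = 41410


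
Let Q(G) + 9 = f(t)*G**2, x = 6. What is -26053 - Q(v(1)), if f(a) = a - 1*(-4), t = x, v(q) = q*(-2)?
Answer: -26084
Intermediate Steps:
v(q) = -2*q
t = 6
f(a) = 4 + a (f(a) = a + 4 = 4 + a)
Q(G) = -9 + 10*G**2 (Q(G) = -9 + (4 + 6)*G**2 = -9 + 10*G**2)
-26053 - Q(v(1)) = -26053 - (-9 + 10*(-2*1)**2) = -26053 - (-9 + 10*(-2)**2) = -26053 - (-9 + 10*4) = -26053 - (-9 + 40) = -26053 - 1*31 = -26053 - 31 = -26084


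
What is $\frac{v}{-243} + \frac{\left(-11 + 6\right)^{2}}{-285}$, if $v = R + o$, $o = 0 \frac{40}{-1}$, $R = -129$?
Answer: $\frac{682}{1539} \approx 0.44314$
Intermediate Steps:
$o = 0$ ($o = 0 \cdot 40 \left(-1\right) = 0 \left(-40\right) = 0$)
$v = -129$ ($v = -129 + 0 = -129$)
$\frac{v}{-243} + \frac{\left(-11 + 6\right)^{2}}{-285} = - \frac{129}{-243} + \frac{\left(-11 + 6\right)^{2}}{-285} = \left(-129\right) \left(- \frac{1}{243}\right) + \left(-5\right)^{2} \left(- \frac{1}{285}\right) = \frac{43}{81} + 25 \left(- \frac{1}{285}\right) = \frac{43}{81} - \frac{5}{57} = \frac{682}{1539}$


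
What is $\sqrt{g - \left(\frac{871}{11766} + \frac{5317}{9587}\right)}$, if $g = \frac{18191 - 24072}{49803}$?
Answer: $\frac{71 i \sqrt{57714993711392764994}}{624201152614} \approx 0.86413 i$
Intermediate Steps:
$g = - \frac{5881}{49803}$ ($g = \left(18191 - 24072\right) \frac{1}{49803} = \left(-5881\right) \frac{1}{49803} = - \frac{5881}{49803} \approx -0.11809$)
$\sqrt{g - \left(\frac{871}{11766} + \frac{5317}{9587}\right)} = \sqrt{- \frac{5881}{49803} - \left(\frac{871}{11766} + \frac{5317}{9587}\right)} = \sqrt{- \frac{5881}{49803} - \frac{70910099}{112800642}} = \sqrt{- \frac{466101804011}{624201152614}} = \frac{71 i \sqrt{57714993711392764994}}{624201152614}$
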